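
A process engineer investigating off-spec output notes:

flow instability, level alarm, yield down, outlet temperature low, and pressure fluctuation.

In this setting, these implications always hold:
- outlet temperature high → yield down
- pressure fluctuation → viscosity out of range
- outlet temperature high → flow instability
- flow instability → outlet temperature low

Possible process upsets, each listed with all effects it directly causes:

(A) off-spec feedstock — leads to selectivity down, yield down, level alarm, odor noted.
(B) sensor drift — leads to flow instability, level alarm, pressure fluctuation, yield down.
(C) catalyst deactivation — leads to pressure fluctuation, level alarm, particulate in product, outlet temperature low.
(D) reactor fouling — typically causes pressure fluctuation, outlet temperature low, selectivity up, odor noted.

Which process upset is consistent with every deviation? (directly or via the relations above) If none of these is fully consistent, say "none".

Checking each candidate against the observations:
(A) off-spec feedstock — does not account for flow instability, outlet temperature low, pressure fluctuation
(B) sensor drift — flow instability ✓; level alarm ✓; yield down ✓; outlet temperature low ✓ (through flow instability → outlet temperature low); pressure fluctuation ✓
(C) catalyst deactivation — flow instability ✗; level alarm ✓; yield down ✗; outlet temperature low ✓; pressure fluctuation ✓
(D) reactor fouling — flow instability ✗; level alarm ✗; yield down ✗; outlet temperature low ✓; pressure fluctuation ✓
(B) is the only candidate with no mismatches.

B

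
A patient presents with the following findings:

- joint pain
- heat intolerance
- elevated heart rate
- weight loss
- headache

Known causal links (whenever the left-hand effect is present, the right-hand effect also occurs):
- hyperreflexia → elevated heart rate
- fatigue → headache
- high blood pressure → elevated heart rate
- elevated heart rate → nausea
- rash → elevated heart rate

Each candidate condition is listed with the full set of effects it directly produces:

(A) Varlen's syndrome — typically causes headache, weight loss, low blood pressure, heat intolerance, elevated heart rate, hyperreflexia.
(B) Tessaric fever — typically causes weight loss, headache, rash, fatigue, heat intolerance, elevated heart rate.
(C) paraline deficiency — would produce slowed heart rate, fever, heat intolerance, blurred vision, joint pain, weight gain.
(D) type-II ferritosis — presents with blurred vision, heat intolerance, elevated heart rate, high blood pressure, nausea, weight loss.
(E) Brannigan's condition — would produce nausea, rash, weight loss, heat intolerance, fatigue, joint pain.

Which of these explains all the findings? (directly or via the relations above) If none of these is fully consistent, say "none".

Testing each hypothesis:
(A) Varlen's syndrome — joint pain ✗; heat intolerance ✓; elevated heart rate ✓; weight loss ✓; headache ✓
(B) Tessaric fever — joint pain ✗; heat intolerance ✓; elevated heart rate ✓; weight loss ✓; headache ✓
(C) paraline deficiency — joint pain ✓; heat intolerance ✓; elevated heart rate ✗; weight loss ✗; headache ✗
(D) type-II ferritosis — does not account for joint pain, headache
(E) Brannigan's condition — joint pain ✓; heat intolerance ✓; elevated heart rate ✓ (through rash → elevated heart rate); weight loss ✓; headache ✓ (through fatigue → headache)
Only (E) is consistent with every observation.

E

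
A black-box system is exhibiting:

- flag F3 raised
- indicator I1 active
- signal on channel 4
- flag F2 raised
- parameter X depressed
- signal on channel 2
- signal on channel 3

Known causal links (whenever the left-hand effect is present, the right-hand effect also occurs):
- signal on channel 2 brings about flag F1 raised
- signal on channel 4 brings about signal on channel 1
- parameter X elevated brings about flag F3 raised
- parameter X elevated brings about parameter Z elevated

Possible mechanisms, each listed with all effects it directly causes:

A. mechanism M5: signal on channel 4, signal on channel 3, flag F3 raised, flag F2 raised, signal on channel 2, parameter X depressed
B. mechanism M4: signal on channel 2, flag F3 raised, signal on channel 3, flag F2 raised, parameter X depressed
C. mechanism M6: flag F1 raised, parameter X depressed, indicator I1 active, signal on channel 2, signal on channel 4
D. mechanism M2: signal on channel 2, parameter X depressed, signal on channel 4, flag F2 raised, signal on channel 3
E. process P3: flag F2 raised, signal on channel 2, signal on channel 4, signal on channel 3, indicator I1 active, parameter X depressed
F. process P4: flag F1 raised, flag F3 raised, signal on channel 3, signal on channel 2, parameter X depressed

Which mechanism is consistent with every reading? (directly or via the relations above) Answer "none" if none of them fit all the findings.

Per-candidate check:
(A) mechanism M5 — flag F3 raised ✓; indicator I1 active ✗; signal on channel 4 ✓; flag F2 raised ✓; parameter X depressed ✓; signal on channel 2 ✓; signal on channel 3 ✓
(B) mechanism M4 — flag F3 raised ✓; indicator I1 active ✗; signal on channel 4 ✗; flag F2 raised ✓; parameter X depressed ✓; signal on channel 2 ✓; signal on channel 3 ✓
(C) mechanism M6 — does not account for flag F3 raised, flag F2 raised, signal on channel 3
(D) mechanism M2 — flag F3 raised ✗; indicator I1 active ✗; signal on channel 4 ✓; flag F2 raised ✓; parameter X depressed ✓; signal on channel 2 ✓; signal on channel 3 ✓
(E) process P3 — flag F3 raised ✗; indicator I1 active ✓; signal on channel 4 ✓; flag F2 raised ✓; parameter X depressed ✓; signal on channel 2 ✓; signal on channel 3 ✓
(F) process P4 — does not account for indicator I1 active, signal on channel 4, flag F2 raised
None of the listed candidates fits everything.

none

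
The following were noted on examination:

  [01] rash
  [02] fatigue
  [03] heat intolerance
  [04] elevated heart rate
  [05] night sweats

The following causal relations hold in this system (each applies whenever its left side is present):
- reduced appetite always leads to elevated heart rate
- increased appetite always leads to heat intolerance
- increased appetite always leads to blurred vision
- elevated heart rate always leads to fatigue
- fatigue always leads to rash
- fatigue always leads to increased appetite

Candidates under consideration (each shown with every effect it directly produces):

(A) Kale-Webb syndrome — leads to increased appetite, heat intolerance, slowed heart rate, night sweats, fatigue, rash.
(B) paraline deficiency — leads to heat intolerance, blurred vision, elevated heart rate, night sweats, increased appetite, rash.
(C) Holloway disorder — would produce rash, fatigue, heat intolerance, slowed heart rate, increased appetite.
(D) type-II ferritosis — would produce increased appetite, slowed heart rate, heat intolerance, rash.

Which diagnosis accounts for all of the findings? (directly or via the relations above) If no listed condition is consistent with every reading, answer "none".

Testing each hypothesis:
(A) Kale-Webb syndrome — rash match; fatigue match; heat intolerance match; elevated heart rate miss; night sweats match
(B) paraline deficiency — rash match; fatigue match (via elevated heart rate → fatigue); heat intolerance match; elevated heart rate match; night sweats match
(C) Holloway disorder — fails on elevated heart rate, night sweats (predicts slowed heart rate, not elevated heart rate)
(D) type-II ferritosis — fails on fatigue, elevated heart rate, night sweats (predicts slowed heart rate, not elevated heart rate)
Only (B) is consistent with every observation.

B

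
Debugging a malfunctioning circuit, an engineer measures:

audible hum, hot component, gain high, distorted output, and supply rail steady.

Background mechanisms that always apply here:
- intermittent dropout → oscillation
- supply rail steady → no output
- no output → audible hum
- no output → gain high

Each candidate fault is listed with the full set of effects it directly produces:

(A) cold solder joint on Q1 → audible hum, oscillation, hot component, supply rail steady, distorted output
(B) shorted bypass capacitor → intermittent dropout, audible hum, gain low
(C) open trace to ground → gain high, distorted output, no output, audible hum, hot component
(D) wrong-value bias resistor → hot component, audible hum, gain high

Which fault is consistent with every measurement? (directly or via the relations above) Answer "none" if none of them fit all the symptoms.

Checking each candidate against the observations:
(A) cold solder joint on Q1 — audible hum ✓; hot component ✓; gain high ✓ (via supply rail steady → no output → gain high); distorted output ✓; supply rail steady ✓
(B) shorted bypass capacitor — fails on hot component, gain high, distorted output, supply rail steady (predicts gain low, not gain high)
(C) open trace to ground — does not account for supply rail steady
(D) wrong-value bias resistor — audible hum ✓; hot component ✓; gain high ✓; distorted output ✗; supply rail steady ✗
(A) is the only candidate with no mismatches.

A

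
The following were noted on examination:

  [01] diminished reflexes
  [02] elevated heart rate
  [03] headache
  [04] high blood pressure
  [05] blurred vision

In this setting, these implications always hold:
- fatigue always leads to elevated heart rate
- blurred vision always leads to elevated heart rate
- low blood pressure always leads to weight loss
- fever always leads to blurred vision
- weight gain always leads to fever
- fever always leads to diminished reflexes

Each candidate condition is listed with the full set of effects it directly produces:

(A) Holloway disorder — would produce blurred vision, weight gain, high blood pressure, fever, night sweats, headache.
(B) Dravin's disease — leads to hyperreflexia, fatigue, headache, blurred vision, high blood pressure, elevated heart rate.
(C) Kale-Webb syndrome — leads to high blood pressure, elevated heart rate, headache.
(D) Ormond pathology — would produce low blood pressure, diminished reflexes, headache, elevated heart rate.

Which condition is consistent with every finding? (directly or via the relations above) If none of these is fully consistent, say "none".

Testing each hypothesis:
(A) Holloway disorder — accounts for every observation (diminished reflexes by fever → diminished reflexes)
(B) Dravin's disease — fails on diminished reflexes (predicts hyperreflexia, not diminished reflexes)
(C) Kale-Webb syndrome — does not account for diminished reflexes, blurred vision
(D) Ormond pathology — fails on high blood pressure, blurred vision (predicts low blood pressure, not high blood pressure)
(A) alone accounts for all the evidence.

A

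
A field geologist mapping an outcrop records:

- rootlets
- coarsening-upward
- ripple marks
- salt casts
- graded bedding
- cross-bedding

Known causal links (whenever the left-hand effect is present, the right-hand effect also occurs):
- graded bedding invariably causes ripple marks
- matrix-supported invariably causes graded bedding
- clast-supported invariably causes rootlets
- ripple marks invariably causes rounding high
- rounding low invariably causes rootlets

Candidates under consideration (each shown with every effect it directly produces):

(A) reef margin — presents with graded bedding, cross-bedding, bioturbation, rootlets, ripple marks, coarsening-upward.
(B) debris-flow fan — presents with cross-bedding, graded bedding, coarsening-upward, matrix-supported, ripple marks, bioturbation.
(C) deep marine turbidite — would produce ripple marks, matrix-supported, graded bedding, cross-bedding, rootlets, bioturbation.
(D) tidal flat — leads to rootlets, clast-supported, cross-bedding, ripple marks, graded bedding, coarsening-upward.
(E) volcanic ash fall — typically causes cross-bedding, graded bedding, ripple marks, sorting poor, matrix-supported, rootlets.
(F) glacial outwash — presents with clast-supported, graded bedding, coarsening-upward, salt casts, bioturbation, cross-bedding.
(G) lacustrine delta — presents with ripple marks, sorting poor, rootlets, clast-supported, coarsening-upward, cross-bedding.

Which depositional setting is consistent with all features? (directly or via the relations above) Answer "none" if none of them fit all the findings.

Per-candidate check:
(A) reef margin — does not account for salt casts
(B) debris-flow fan — does not account for rootlets, salt casts
(C) deep marine turbidite — rootlets ✓; coarsening-upward ✗; ripple marks ✓; salt casts ✗; graded bedding ✓; cross-bedding ✓
(D) tidal flat — does not account for salt casts
(E) volcanic ash fall — does not account for coarsening-upward, salt casts
(F) glacial outwash — rootlets ✓ (by clast-supported → rootlets); coarsening-upward ✓; ripple marks ✓ (by graded bedding → ripple marks); salt casts ✓; graded bedding ✓; cross-bedding ✓
(G) lacustrine delta — rootlets ✓; coarsening-upward ✓; ripple marks ✓; salt casts ✗; graded bedding ✗; cross-bedding ✓
Only (F) is consistent with every observation.

F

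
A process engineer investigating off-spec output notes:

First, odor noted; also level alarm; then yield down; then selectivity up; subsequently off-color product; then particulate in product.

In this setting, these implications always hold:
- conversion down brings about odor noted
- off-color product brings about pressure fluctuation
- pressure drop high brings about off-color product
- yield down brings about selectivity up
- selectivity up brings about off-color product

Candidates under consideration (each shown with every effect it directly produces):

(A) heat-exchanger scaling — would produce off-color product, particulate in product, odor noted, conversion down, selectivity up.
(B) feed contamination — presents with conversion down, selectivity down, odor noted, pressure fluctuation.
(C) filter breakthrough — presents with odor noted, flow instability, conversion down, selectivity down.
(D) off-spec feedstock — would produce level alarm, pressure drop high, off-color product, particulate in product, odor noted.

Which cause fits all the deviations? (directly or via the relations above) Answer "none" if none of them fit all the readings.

Checking each candidate against the observations:
(A) heat-exchanger scaling — does not account for level alarm, yield down
(B) feed contamination — odor noted match; level alarm miss; yield down miss; selectivity up miss; off-color product miss; particulate in product miss
(C) filter breakthrough — fails on level alarm, yield down, selectivity up, off-color product, particulate in product (predicts selectivity down, not selectivity up)
(D) off-spec feedstock — does not account for yield down, selectivity up
No candidate is consistent with all observations.

none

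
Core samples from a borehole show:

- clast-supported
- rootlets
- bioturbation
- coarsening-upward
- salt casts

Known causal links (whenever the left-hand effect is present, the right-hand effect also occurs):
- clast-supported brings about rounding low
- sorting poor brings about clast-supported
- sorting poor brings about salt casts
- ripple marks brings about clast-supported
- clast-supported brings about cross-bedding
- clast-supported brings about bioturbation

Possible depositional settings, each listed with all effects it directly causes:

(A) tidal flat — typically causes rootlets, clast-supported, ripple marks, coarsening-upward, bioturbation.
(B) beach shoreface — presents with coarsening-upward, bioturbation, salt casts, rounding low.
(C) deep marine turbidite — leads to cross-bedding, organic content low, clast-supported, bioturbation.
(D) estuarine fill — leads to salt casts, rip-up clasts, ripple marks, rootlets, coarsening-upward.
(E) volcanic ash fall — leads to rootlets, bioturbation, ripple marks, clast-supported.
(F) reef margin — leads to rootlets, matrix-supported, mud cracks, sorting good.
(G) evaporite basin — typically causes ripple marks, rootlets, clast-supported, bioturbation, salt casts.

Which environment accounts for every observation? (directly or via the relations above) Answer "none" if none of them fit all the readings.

Per-candidate check:
(A) tidal flat — clast-supported yes; rootlets yes; bioturbation yes; coarsening-upward yes; salt casts NO
(B) beach shoreface — does not account for clast-supported, rootlets
(C) deep marine turbidite — clast-supported yes; rootlets NO; bioturbation yes; coarsening-upward NO; salt casts NO
(D) estuarine fill — clast-supported yes (via ripple marks → clast-supported); rootlets yes; bioturbation yes (via ripple marks → clast-supported → bioturbation); coarsening-upward yes; salt casts yes
(E) volcanic ash fall — clast-supported yes; rootlets yes; bioturbation yes; coarsening-upward NO; salt casts NO
(F) reef margin — clast-supported NO; rootlets yes; bioturbation NO; coarsening-upward NO; salt casts NO
(G) evaporite basin — clast-supported yes; rootlets yes; bioturbation yes; coarsening-upward NO; salt casts yes
(D) is the only candidate with no mismatches.

D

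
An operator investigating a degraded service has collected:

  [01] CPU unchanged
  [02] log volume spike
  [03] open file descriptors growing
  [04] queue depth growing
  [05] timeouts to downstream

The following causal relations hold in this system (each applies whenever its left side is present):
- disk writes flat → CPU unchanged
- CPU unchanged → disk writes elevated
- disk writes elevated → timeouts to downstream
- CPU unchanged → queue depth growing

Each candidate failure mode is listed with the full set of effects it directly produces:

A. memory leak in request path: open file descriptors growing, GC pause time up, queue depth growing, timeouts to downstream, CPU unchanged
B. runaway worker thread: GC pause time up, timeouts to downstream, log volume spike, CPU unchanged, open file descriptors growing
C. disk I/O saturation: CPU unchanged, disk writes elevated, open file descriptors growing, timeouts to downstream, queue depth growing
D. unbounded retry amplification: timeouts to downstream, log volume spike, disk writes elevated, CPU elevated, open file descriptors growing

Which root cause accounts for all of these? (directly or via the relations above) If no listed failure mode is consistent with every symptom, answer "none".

Checking each candidate against the observations:
(A) memory leak in request path — does not account for log volume spike
(B) runaway worker thread — accounts for every observation (queue depth growing via CPU unchanged → queue depth growing)
(C) disk I/O saturation — CPU unchanged +; log volume spike -; open file descriptors growing +; queue depth growing +; timeouts to downstream +
(D) unbounded retry amplification — CPU unchanged -; log volume spike +; open file descriptors growing +; queue depth growing -; timeouts to downstream +
(B) alone accounts for all the evidence.

B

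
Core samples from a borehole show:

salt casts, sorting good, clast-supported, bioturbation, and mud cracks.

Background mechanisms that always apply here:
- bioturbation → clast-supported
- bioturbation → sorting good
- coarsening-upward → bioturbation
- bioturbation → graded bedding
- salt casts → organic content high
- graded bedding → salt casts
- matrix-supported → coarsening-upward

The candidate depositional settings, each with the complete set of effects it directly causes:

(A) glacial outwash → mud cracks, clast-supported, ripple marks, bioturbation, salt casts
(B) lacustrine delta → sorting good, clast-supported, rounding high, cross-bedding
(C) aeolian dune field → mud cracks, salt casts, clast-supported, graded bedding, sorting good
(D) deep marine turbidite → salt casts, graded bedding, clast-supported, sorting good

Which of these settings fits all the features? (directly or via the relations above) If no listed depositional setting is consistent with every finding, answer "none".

Checking each candidate against the observations:
(A) glacial outwash — accounts for every observation (sorting good by bioturbation → sorting good)
(B) lacustrine delta — salt casts NO; sorting good yes; clast-supported yes; bioturbation NO; mud cracks NO
(C) aeolian dune field — does not account for bioturbation
(D) deep marine turbidite — does not account for bioturbation, mud cracks
(A) is the only candidate with no mismatches.

A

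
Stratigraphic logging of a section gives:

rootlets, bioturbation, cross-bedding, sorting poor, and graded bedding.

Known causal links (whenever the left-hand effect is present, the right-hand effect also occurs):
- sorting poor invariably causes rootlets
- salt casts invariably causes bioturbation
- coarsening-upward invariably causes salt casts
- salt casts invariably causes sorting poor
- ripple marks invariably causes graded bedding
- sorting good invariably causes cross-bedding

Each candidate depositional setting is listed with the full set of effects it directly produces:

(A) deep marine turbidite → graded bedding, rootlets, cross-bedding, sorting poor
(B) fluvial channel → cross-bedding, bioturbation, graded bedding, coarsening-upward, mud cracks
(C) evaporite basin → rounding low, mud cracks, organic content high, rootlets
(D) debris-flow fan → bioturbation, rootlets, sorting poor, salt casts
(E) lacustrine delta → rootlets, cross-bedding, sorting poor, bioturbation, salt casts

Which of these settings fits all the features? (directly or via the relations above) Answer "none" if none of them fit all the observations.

B

Testing each hypothesis:
(A) deep marine turbidite — does not account for bioturbation
(B) fluvial channel — accounts for every observation (rootlets through coarsening-upward → salt casts → sorting poor → rootlets)
(C) evaporite basin — rootlets match; bioturbation miss; cross-bedding miss; sorting poor miss; graded bedding miss
(D) debris-flow fan — does not account for cross-bedding, graded bedding
(E) lacustrine delta — does not account for graded bedding
(B) is the only candidate with no mismatches.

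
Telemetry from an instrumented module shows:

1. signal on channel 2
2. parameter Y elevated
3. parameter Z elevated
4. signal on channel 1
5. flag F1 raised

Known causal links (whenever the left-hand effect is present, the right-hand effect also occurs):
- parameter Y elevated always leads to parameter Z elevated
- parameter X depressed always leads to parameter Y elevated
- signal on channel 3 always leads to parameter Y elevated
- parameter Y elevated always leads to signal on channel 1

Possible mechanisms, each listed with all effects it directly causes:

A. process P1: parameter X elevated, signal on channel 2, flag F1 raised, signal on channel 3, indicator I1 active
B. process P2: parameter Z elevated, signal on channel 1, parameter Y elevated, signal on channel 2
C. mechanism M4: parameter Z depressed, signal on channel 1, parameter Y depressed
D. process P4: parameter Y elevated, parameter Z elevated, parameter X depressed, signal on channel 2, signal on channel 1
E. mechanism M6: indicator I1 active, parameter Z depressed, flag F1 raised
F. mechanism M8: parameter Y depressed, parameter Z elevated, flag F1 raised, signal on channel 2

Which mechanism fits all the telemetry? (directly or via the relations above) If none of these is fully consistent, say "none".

Per-candidate check:
(A) process P1 — accounts for every observation (parameter Y elevated via signal on channel 3 → parameter Y elevated)
(B) process P2 — signal on channel 2 +; parameter Y elevated +; parameter Z elevated +; signal on channel 1 +; flag F1 raised -
(C) mechanism M4 — signal on channel 2 -; parameter Y elevated -; parameter Z elevated -; signal on channel 1 +; flag F1 raised -
(D) process P4 — does not account for flag F1 raised
(E) mechanism M6 — signal on channel 2 -; parameter Y elevated -; parameter Z elevated -; signal on channel 1 -; flag F1 raised +
(F) mechanism M8 — fails on parameter Y elevated, signal on channel 1 (predicts parameter Y depressed, not parameter Y elevated)
Only (A) is consistent with every observation.

A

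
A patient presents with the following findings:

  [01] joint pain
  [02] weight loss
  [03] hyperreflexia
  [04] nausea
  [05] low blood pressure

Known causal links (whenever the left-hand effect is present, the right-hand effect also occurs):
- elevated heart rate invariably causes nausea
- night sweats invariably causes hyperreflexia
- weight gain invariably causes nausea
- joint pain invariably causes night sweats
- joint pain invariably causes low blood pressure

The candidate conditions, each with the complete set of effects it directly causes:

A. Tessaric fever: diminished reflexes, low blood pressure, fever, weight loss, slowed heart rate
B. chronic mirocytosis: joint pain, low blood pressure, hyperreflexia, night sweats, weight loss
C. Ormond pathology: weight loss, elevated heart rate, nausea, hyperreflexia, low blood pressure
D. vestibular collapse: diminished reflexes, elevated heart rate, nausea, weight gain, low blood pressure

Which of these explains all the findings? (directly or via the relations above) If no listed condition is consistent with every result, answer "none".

Testing each hypothesis:
(A) Tessaric fever — joint pain ✗; weight loss ✓; hyperreflexia ✗; nausea ✗; low blood pressure ✓
(B) chronic mirocytosis — joint pain ✓; weight loss ✓; hyperreflexia ✓; nausea ✗; low blood pressure ✓
(C) Ormond pathology — does not account for joint pain
(D) vestibular collapse — fails on joint pain, weight loss, hyperreflexia (predicts weight gain, not weight loss; predicts diminished reflexes, not hyperreflexia)
Every candidate fails on at least one observation.

none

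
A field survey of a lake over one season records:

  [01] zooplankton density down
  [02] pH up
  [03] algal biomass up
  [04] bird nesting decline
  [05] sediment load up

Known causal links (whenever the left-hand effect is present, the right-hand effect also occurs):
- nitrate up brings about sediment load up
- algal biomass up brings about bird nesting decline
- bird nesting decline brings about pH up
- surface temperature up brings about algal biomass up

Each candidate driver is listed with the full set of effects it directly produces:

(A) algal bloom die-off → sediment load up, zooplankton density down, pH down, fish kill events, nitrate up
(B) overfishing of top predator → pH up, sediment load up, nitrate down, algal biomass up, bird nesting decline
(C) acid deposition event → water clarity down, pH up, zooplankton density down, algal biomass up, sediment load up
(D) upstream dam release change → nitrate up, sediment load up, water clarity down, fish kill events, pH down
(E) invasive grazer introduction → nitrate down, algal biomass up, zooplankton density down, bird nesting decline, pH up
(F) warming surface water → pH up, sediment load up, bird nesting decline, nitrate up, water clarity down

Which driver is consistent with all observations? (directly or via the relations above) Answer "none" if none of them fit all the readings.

C

Testing each hypothesis:
(A) algal bloom die-off — fails on pH up, algal biomass up, bird nesting decline (predicts pH down, not pH up)
(B) overfishing of top predator — zooplankton density down -; pH up +; algal biomass up +; bird nesting decline +; sediment load up +
(C) acid deposition event — accounts for every observation (bird nesting decline through algal biomass up → bird nesting decline)
(D) upstream dam release change — fails on zooplankton density down, pH up, algal biomass up, bird nesting decline (predicts pH down, not pH up)
(E) invasive grazer introduction — does not account for sediment load up
(F) warming surface water — zooplankton density down -; pH up +; algal biomass up -; bird nesting decline +; sediment load up +
Only (C) is consistent with every observation.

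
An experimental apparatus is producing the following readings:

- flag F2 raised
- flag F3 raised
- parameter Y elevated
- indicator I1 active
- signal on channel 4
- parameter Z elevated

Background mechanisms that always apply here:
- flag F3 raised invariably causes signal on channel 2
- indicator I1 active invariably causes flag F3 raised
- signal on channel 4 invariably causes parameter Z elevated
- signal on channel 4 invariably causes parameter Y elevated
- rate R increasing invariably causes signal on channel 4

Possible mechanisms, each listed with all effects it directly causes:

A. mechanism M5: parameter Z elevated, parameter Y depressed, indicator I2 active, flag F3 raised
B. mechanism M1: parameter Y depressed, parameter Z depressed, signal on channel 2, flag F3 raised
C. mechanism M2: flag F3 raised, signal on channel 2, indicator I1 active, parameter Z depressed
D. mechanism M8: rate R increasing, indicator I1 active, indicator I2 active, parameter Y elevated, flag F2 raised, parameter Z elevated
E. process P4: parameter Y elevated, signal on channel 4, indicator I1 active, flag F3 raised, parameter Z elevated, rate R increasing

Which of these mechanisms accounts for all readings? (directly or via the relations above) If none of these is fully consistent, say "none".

Testing each hypothesis:
(A) mechanism M5 — flag F2 raised -; flag F3 raised +; parameter Y elevated -; indicator I1 active -; signal on channel 4 -; parameter Z elevated +
(B) mechanism M1 — flag F2 raised -; flag F3 raised +; parameter Y elevated -; indicator I1 active -; signal on channel 4 -; parameter Z elevated -
(C) mechanism M2 — fails on flag F2 raised, parameter Y elevated, signal on channel 4, parameter Z elevated (predicts parameter Z depressed, not parameter Z elevated)
(D) mechanism M8 — accounts for every observation (flag F3 raised via indicator I1 active → flag F3 raised)
(E) process P4 — flag F2 raised -; flag F3 raised +; parameter Y elevated +; indicator I1 active +; signal on channel 4 +; parameter Z elevated +
(D) is the only candidate with no mismatches.

D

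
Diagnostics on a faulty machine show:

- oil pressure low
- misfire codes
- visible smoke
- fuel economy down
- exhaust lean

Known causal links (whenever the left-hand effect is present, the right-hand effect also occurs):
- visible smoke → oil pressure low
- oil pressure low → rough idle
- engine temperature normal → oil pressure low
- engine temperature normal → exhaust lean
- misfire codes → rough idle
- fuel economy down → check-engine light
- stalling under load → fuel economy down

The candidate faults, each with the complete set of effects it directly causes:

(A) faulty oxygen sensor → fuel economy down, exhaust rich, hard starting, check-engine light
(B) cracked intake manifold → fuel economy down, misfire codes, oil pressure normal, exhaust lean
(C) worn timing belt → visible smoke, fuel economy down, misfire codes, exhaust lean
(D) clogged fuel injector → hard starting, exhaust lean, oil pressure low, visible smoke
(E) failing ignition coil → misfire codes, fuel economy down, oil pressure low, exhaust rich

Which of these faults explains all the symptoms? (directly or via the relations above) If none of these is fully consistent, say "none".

Per-candidate check:
(A) faulty oxygen sensor — oil pressure low -; misfire codes -; visible smoke -; fuel economy down +; exhaust lean -
(B) cracked intake manifold — oil pressure low -; misfire codes +; visible smoke -; fuel economy down +; exhaust lean +
(C) worn timing belt — accounts for every observation (oil pressure low via visible smoke → oil pressure low)
(D) clogged fuel injector — oil pressure low +; misfire codes -; visible smoke +; fuel economy down -; exhaust lean +
(E) failing ignition coil — oil pressure low +; misfire codes +; visible smoke -; fuel economy down +; exhaust lean -
(C) is the only candidate with no mismatches.

C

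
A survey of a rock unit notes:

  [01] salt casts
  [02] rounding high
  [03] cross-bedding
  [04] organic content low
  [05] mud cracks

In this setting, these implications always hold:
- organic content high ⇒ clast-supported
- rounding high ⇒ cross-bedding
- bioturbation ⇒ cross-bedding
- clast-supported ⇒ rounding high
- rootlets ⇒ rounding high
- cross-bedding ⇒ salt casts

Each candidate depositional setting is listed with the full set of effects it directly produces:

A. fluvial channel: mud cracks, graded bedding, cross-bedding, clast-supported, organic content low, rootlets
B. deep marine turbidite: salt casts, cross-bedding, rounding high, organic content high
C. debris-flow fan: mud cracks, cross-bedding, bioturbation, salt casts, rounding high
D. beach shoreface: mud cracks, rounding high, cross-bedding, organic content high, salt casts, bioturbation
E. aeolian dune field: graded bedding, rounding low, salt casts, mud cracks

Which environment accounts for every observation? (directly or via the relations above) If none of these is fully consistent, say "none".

Testing each hypothesis:
(A) fluvial channel — salt casts + (by cross-bedding → salt casts); rounding high + (by clast-supported → rounding high); cross-bedding +; organic content low +; mud cracks +
(B) deep marine turbidite — salt casts +; rounding high +; cross-bedding +; organic content low -; mud cracks -
(C) debris-flow fan — does not account for organic content low
(D) beach shoreface — fails on organic content low (predicts organic content high, not organic content low)
(E) aeolian dune field — fails on rounding high, cross-bedding, organic content low (predicts rounding low, not rounding high)
Only (A) is consistent with every observation.

A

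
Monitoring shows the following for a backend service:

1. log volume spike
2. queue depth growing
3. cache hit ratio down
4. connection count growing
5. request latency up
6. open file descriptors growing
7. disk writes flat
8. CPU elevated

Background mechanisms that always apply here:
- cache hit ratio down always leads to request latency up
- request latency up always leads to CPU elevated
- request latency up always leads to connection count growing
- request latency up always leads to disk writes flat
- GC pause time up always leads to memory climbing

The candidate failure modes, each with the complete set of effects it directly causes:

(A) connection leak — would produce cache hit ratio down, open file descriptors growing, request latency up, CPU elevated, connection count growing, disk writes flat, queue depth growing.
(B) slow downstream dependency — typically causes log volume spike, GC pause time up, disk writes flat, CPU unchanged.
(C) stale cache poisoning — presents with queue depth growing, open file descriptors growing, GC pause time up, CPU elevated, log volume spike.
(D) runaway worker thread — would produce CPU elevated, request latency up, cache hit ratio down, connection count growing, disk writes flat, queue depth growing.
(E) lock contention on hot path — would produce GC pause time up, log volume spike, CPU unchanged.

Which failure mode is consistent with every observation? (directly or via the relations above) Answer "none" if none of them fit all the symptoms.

none

Checking each candidate against the observations:
(A) connection leak — log volume spike ✗; queue depth growing ✓; cache hit ratio down ✓; connection count growing ✓; request latency up ✓; open file descriptors growing ✓; disk writes flat ✓; CPU elevated ✓
(B) slow downstream dependency — log volume spike ✓; queue depth growing ✗; cache hit ratio down ✗; connection count growing ✗; request latency up ✗; open file descriptors growing ✗; disk writes flat ✓; CPU elevated ✗
(C) stale cache poisoning — does not account for cache hit ratio down, connection count growing, request latency up, disk writes flat
(D) runaway worker thread — log volume spike ✗; queue depth growing ✓; cache hit ratio down ✓; connection count growing ✓; request latency up ✓; open file descriptors growing ✗; disk writes flat ✓; CPU elevated ✓
(E) lock contention on hot path — fails on queue depth growing, cache hit ratio down, connection count growing, request latency up, open file descriptors growing, disk writes flat, CPU elevated (predicts CPU unchanged, not CPU elevated)
No candidate is consistent with all observations.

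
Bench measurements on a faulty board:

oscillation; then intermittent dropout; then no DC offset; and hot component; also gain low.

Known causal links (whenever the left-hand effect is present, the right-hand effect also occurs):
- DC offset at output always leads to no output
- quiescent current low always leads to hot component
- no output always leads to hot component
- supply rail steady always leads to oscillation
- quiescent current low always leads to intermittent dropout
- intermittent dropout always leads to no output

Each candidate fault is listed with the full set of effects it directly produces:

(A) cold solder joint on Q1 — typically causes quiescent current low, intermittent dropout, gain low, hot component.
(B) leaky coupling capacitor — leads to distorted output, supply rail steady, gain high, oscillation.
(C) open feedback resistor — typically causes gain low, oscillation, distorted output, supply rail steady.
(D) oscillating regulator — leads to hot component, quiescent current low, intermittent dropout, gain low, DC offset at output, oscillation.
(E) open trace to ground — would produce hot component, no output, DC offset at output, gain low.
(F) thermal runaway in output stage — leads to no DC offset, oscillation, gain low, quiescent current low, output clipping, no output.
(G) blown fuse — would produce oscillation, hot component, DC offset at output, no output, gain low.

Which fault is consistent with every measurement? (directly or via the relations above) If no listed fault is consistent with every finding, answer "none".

F

Checking each candidate against the observations:
(A) cold solder joint on Q1 — oscillation miss; intermittent dropout match; no DC offset miss; hot component match; gain low match
(B) leaky coupling capacitor — oscillation match; intermittent dropout miss; no DC offset miss; hot component miss; gain low miss
(C) open feedback resistor — oscillation match; intermittent dropout miss; no DC offset miss; hot component miss; gain low match
(D) oscillating regulator — oscillation match; intermittent dropout match; no DC offset miss; hot component match; gain low match
(E) open trace to ground — fails on oscillation, intermittent dropout, no DC offset (predicts DC offset at output, not no DC offset)
(F) thermal runaway in output stage — oscillation match; intermittent dropout match (through quiescent current low → intermittent dropout); no DC offset match; hot component match (through quiescent current low → hot component); gain low match
(G) blown fuse — fails on intermittent dropout, no DC offset (predicts DC offset at output, not no DC offset)
Only (F) is consistent with every observation.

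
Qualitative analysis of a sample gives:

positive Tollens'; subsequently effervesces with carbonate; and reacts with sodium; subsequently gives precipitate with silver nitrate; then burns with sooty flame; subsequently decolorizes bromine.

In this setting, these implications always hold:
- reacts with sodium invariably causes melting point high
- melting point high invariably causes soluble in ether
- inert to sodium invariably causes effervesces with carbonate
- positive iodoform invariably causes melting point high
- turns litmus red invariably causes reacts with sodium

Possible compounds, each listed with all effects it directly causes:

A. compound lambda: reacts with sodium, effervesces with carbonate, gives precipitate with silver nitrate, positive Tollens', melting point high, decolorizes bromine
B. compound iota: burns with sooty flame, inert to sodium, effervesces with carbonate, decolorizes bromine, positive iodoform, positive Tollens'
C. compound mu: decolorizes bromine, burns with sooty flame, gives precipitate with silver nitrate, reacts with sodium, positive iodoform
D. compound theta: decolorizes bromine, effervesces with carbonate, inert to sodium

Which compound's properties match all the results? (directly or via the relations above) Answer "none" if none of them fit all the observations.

Per-candidate check:
(A) compound lambda — does not account for burns with sooty flame
(B) compound iota — positive Tollens' yes; effervesces with carbonate yes; reacts with sodium NO; gives precipitate with silver nitrate NO; burns with sooty flame yes; decolorizes bromine yes
(C) compound mu — positive Tollens' NO; effervesces with carbonate NO; reacts with sodium yes; gives precipitate with silver nitrate yes; burns with sooty flame yes; decolorizes bromine yes
(D) compound theta — positive Tollens' NO; effervesces with carbonate yes; reacts with sodium NO; gives precipitate with silver nitrate NO; burns with sooty flame NO; decolorizes bromine yes
Every candidate fails on at least one observation.

none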